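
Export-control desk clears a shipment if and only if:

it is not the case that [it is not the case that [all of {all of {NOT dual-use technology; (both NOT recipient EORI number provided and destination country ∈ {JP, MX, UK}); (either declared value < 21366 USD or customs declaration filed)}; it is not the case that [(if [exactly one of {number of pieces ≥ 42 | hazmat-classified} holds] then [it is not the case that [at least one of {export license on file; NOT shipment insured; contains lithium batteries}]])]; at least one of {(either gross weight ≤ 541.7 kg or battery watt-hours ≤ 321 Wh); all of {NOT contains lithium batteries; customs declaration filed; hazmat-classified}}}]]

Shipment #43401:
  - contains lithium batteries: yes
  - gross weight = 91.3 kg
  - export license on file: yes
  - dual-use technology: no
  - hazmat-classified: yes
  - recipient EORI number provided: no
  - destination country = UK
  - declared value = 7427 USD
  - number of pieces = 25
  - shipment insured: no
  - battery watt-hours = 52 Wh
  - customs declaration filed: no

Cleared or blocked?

Atomic conditions:
  NOT dual-use technology: no → true
  NOT recipient EORI number provided: no → true
  destination country ∈ {JP, MX, UK}: UK is in the set → true
  declared value < 21366 USD: 7427 < 21366 is true
  customs declaration filed: no → false
  number of pieces ≥ 42: 25 ≥ 42 is false
  hazmat-classified: yes → true
  export license on file: yes → true
  NOT shipment insured: no → true
  contains lithium batteries: yes → true
  gross weight ≤ 541.7 kg: 91.3 ≤ 541.7 is true
  battery watt-hours ≤ 321 Wh: 52 ≤ 321 is true
  NOT contains lithium batteries: yes → false
Combine:
[1.1.1.2] true AND true = true
[1.1.1.3] true OR false = true
[1.1.1] true AND true AND true = true
[1.1.2.1.1] exactly-one(false, true) = true
[1.1.2.1.2.1] true OR true OR true = true
[1.1.2.1.2] NOT true = false
[1.1.2.1] true → false = false
[1.1.2] NOT false = true
[1.1.3.1] true OR true = true
[1.1.3.2] false AND false AND true = false
[1.1.3] true OR false = true
[1.1] true AND true AND true = true
[1] NOT true = false
[root] NOT false = true
Overall: true → cleared

Cleared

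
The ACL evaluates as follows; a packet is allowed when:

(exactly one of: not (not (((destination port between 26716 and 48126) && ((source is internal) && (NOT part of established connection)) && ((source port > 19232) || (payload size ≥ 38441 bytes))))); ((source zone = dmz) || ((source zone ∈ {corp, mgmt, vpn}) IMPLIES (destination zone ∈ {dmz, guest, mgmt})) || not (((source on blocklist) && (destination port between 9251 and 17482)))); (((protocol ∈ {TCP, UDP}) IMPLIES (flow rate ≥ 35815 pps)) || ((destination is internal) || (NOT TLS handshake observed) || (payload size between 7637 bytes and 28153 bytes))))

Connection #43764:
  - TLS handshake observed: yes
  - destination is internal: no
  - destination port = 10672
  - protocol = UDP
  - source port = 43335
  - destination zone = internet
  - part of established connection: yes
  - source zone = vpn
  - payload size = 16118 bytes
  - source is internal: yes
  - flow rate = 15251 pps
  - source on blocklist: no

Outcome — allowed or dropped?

Atomic conditions:
  destination port between 26716 and 48126: 10672 in [26716, 48126] is false
  source is internal: yes → true
  NOT part of established connection: yes → false
  source port > 19232: 43335 > 19232 is true
  payload size ≥ 38441 bytes: 16118 ≥ 38441 is false
  source zone = dmz: vpn == dmz is false
  source zone ∈ {corp, mgmt, vpn}: vpn is in the set → true
  destination zone ∈ {dmz, guest, mgmt}: internet is not in the set → false
  source on blocklist: no → false
  destination port between 9251 and 17482: 10672 in [9251, 17482] is true
  protocol ∈ {TCP, UDP}: UDP is in the set → true
  flow rate ≥ 35815 pps: 15251 ≥ 35815 is false
  destination is internal: no → false
  NOT TLS handshake observed: yes → false
  payload size between 7637 bytes and 28153 bytes: 16118 in [7637, 28153] is true
Combine:
[1.1.1.2] true AND false = false
[1.1.1.3] true OR false = true
[1.1.1] false AND false AND true = false
[1.1] NOT false = true
[1] NOT true = false
[2.2] true → false = false
[2.3.1] false AND true = false
[2.3] NOT false = true
[2] false OR false OR true = true
[3.1] true → false = false
[3.2] false OR false OR true = true
[3] false OR true = true
[root] exactly-one(false, true, true) = false
Overall: false → dropped

Dropped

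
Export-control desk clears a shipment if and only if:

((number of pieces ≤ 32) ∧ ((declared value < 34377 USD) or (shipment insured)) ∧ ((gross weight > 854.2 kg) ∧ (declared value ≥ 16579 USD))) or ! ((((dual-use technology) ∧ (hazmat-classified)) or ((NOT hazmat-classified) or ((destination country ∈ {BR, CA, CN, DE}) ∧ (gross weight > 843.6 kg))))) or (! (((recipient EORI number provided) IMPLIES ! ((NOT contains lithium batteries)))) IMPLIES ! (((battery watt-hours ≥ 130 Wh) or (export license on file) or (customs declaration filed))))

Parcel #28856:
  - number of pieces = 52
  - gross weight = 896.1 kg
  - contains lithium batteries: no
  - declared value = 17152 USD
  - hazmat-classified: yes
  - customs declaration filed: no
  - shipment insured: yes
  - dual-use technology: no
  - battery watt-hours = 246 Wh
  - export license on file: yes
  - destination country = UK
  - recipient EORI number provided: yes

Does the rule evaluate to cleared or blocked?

Cleared

Atomic conditions:
  number of pieces ≤ 32: 52 ≤ 32 is false
  declared value < 34377 USD: 17152 < 34377 is true
  shipment insured: yes → true
  gross weight > 854.2 kg: 896.1 > 854.2 is true
  declared value ≥ 16579 USD: 17152 ≥ 16579 is true
  dual-use technology: no → false
  hazmat-classified: yes → true
  NOT hazmat-classified: yes → false
  destination country ∈ {BR, CA, CN, DE}: UK is not in the set → false
  gross weight > 843.6 kg: 896.1 > 843.6 is true
  recipient EORI number provided: yes → true
  NOT contains lithium batteries: no → true
  battery watt-hours ≥ 130 Wh: 246 ≥ 130 is true
  export license on file: yes → true
  customs declaration filed: no → false
Combine:
[1.2] true OR true = true
[1.3] true AND true = true
[1] false AND true AND true = false
[2.1.1] false AND true = false
[2.1.2.2] false AND true = false
[2.1.2] false OR false = false
[2.1] false OR false = false
[2] NOT false = true
[3.1.1.2] NOT true = false
[3.1.1] true → false = false
[3.1] NOT false = true
[3.2.1] true OR true OR false = true
[3.2] NOT true = false
[3] true → false = false
[root] false OR true OR false = true
Overall: true → cleared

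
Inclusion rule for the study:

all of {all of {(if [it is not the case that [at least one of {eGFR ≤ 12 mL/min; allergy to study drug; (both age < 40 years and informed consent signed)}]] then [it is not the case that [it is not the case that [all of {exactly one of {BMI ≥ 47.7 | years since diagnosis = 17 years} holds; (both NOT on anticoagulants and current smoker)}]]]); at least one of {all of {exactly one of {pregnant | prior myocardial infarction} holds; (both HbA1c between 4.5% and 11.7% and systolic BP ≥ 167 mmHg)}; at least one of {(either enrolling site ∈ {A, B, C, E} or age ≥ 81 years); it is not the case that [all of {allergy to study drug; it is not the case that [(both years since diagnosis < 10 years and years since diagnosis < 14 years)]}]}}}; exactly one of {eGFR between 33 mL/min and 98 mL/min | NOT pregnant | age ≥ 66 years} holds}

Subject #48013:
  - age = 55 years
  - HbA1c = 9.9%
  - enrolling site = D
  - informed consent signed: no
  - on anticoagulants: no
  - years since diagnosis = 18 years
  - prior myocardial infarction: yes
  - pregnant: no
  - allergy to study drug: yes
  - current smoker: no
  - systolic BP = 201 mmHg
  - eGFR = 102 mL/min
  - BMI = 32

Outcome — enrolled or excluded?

Atomic conditions:
  eGFR ≤ 12 mL/min: 102 ≤ 12 is false
  allergy to study drug: yes → true
  age < 40 years: 55 < 40 is false
  informed consent signed: no → false
  BMI ≥ 47.7: 32 ≥ 47.7 is false
  years since diagnosis = 17 years: 18 == 17 is false
  NOT on anticoagulants: no → true
  current smoker: no → false
  pregnant: no → false
  prior myocardial infarction: yes → true
  HbA1c between 4.5% and 11.7%: 9.9 in [4.5, 11.7] is true
  systolic BP ≥ 167 mmHg: 201 ≥ 167 is true
  enrolling site ∈ {A, B, C, E}: D is not in the set → false
  age ≥ 81 years: 55 ≥ 81 is false
  years since diagnosis < 10 years: 18 < 10 is false
  years since diagnosis < 14 years: 18 < 14 is false
  eGFR between 33 mL/min and 98 mL/min: 102 in [33, 98] is false
  NOT pregnant: no → true
  age ≥ 66 years: 55 ≥ 66 is false
Combine:
[1.1.1.1.3] false AND false = false
[1.1.1.1] false OR true OR false = true
[1.1.1] NOT true = false
[1.1.2.1.1.1] exactly-one(false, false) = false
[1.1.2.1.1.2] true AND false = false
[1.1.2.1.1] false AND false = false
[1.1.2.1] NOT false = true
[1.1.2] NOT true = false
[1.1] false → false (antecedent false ⇒ implication holds) = true
[1.2.1.1] exactly-one(false, true) = true
[1.2.1.2] true AND true = true
[1.2.1] true AND true = true
[1.2.2.1] false OR false = false
[1.2.2.2.1.2.1] false AND false = false
[1.2.2.2.1.2] NOT false = true
[1.2.2.2.1] true AND true = true
[1.2.2.2] NOT true = false
[1.2.2] false OR false = false
[1.2] true OR false = true
[1] true AND true = true
[2] exactly-one(false, true, false) = true
[root] true AND true = true
Overall: true → enrolled

Enrolled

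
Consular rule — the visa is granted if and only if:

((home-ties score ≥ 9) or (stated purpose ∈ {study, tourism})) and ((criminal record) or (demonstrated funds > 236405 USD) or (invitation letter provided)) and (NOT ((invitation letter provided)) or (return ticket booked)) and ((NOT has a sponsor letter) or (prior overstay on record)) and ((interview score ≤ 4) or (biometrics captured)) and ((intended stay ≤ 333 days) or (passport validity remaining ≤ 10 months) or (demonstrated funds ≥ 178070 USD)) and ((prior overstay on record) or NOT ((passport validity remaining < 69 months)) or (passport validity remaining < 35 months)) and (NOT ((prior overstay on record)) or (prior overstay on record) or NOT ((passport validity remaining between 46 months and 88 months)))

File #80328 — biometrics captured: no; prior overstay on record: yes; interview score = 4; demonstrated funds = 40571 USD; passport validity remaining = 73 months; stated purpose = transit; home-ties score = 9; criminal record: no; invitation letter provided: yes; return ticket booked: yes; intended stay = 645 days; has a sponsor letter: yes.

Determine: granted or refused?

Refused

Atomic conditions:
  home-ties score ≥ 9: 9 ≥ 9 is true
  stated purpose ∈ {study, tourism}: transit is not in the set → false
  criminal record: no → false
  demonstrated funds > 236405 USD: 40571 > 236405 is false
  invitation letter provided: yes → true
  return ticket booked: yes → true
  NOT has a sponsor letter: yes → false
  prior overstay on record: yes → true
  interview score ≤ 4: 4 ≤ 4 is true
  biometrics captured: no → false
  intended stay ≤ 333 days: 645 ≤ 333 is false
  passport validity remaining ≤ 10 months: 73 ≤ 10 is false
  demonstrated funds ≥ 178070 USD: 40571 ≥ 178070 is false
  passport validity remaining < 69 months: 73 < 69 is false
  passport validity remaining < 35 months: 73 < 35 is false
  passport validity remaining between 46 months and 88 months: 73 in [46, 88] is true
Combine:
[1] true OR false = true
[2] false OR false OR true = true
[3.1] NOT true = false
[3] false OR true = true
[4] false OR true = true
[5] true OR false = true
[6] false OR false OR false = false
[7.2] NOT false = true
[7] true OR true OR false = true
[8.1] NOT true = false
[8.3] NOT true = false
[8] false OR true OR false = true
[root] true AND true AND true AND true AND true AND false AND true AND true = false
Overall: false → refused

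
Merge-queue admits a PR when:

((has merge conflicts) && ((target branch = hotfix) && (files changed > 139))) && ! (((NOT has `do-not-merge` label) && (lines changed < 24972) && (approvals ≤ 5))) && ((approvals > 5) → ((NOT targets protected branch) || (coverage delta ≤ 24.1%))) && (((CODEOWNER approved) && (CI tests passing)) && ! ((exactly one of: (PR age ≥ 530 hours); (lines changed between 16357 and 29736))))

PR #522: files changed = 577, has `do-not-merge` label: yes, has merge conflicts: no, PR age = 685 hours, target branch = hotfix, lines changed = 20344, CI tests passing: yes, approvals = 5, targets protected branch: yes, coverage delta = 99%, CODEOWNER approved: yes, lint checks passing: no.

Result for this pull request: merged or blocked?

Atomic conditions:
  has merge conflicts: no → false
  target branch = hotfix: hotfix == hotfix is true
  files changed > 139: 577 > 139 is true
  NOT has `do-not-merge` label: yes → false
  lines changed < 24972: 20344 < 24972 is true
  approvals ≤ 5: 5 ≤ 5 is true
  approvals > 5: 5 > 5 is false
  NOT targets protected branch: yes → false
  coverage delta ≤ 24.1%: 99 ≤ 24.1 is false
  CODEOWNER approved: yes → true
  CI tests passing: yes → true
  PR age ≥ 530 hours: 685 ≥ 530 is true
  lines changed between 16357 and 29736: 20344 in [16357, 29736] is true
Combine:
[1.2] true AND true = true
[1] false AND true = false
[2.1] false AND true AND true = false
[2] NOT false = true
[3.2] false OR false = false
[3] false → false (antecedent false ⇒ implication holds) = true
[4.1] true AND true = true
[4.2.1] exactly-one(true, true) = false
[4.2] NOT false = true
[4] true AND true = true
[root] false AND true AND true AND true = false
Overall: false → blocked

Blocked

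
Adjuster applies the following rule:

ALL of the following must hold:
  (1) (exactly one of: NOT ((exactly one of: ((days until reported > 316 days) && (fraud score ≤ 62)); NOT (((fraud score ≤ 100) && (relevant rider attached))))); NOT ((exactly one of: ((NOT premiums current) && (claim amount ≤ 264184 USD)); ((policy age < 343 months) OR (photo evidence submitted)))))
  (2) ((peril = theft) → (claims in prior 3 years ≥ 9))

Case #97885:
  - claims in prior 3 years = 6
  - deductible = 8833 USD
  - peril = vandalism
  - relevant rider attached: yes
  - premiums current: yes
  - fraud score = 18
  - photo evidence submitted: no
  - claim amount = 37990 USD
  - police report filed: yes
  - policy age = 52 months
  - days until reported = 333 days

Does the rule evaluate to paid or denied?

Denied

Atomic conditions:
  days until reported > 316 days: 333 > 316 is true
  fraud score ≤ 62: 18 ≤ 62 is true
  fraud score ≤ 100: 18 ≤ 100 is true
  relevant rider attached: yes → true
  NOT premiums current: yes → false
  claim amount ≤ 264184 USD: 37990 ≤ 264184 is true
  policy age < 343 months: 52 < 343 is true
  photo evidence submitted: no → false
  peril = theft: vandalism == theft is false
  claims in prior 3 years ≥ 9: 6 ≥ 9 is false
Combine:
[1.1.1.1] true AND true = true
[1.1.1.2.1] true AND true = true
[1.1.1.2] NOT true = false
[1.1.1] exactly-one(true, false) = true
[1.1] NOT true = false
[1.2.1.1] false AND true = false
[1.2.1.2] true OR false = true
[1.2.1] exactly-one(false, true) = true
[1.2] NOT true = false
[1] exactly-one(false, false) = false
[2] false → false (antecedent false ⇒ implication holds) = true
[root] false AND true = false
Overall: false → denied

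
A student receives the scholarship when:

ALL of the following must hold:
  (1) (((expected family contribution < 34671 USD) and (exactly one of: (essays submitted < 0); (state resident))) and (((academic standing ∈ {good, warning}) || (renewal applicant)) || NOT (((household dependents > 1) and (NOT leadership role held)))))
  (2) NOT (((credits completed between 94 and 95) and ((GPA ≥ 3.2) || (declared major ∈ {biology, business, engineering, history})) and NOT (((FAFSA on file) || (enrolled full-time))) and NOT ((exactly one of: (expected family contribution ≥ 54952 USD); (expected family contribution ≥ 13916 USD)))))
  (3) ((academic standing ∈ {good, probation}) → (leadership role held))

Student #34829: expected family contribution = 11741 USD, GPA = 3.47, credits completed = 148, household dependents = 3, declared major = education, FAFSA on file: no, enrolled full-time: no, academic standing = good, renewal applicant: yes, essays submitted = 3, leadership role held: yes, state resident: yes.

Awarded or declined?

Awarded

Atomic conditions:
  expected family contribution < 34671 USD: 11741 < 34671 is true
  essays submitted < 0: 3 < 0 is false
  state resident: yes → true
  academic standing ∈ {good, warning}: good is in the set → true
  renewal applicant: yes → true
  household dependents > 1: 3 > 1 is true
  NOT leadership role held: yes → false
  credits completed between 94 and 95: 148 in [94, 95] is false
  GPA ≥ 3.2: 3.47 ≥ 3.2 is true
  declared major ∈ {biology, business, engineering, history}: education is not in the set → false
  FAFSA on file: no → false
  enrolled full-time: no → false
  expected family contribution ≥ 54952 USD: 11741 ≥ 54952 is false
  expected family contribution ≥ 13916 USD: 11741 ≥ 13916 is false
  academic standing ∈ {good, probation}: good is in the set → true
  leadership role held: yes → true
Combine:
[1.1.2] exactly-one(false, true) = true
[1.1] true AND true = true
[1.2.1] true OR true = true
[1.2.2.1] true AND false = false
[1.2.2] NOT false = true
[1.2] true OR true = true
[1] true AND true = true
[2.1.2] true OR false = true
[2.1.3.1] false OR false = false
[2.1.3] NOT false = true
[2.1.4.1] exactly-one(false, false) = false
[2.1.4] NOT false = true
[2.1] false AND true AND true AND true = false
[2] NOT false = true
[3] true → true = true
[root] true AND true AND true = true
Overall: true → awarded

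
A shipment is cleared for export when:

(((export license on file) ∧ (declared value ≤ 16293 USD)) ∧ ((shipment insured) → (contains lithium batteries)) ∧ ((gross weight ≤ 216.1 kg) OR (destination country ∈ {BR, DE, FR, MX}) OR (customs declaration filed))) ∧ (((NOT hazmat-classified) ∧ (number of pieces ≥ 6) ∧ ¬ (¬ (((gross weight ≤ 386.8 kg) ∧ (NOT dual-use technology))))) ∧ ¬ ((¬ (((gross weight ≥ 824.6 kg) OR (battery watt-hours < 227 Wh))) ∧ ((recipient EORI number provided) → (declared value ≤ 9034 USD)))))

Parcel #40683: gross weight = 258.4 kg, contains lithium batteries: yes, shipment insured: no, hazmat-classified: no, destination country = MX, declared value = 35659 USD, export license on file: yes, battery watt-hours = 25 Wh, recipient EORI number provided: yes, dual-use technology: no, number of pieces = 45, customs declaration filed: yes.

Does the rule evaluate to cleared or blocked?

Blocked

Atomic conditions:
  export license on file: yes → true
  declared value ≤ 16293 USD: 35659 ≤ 16293 is false
  shipment insured: no → false
  contains lithium batteries: yes → true
  gross weight ≤ 216.1 kg: 258.4 ≤ 216.1 is false
  destination country ∈ {BR, DE, FR, MX}: MX is in the set → true
  customs declaration filed: yes → true
  NOT hazmat-classified: no → true
  number of pieces ≥ 6: 45 ≥ 6 is true
  gross weight ≤ 386.8 kg: 258.4 ≤ 386.8 is true
  NOT dual-use technology: no → true
  gross weight ≥ 824.6 kg: 258.4 ≥ 824.6 is false
  battery watt-hours < 227 Wh: 25 < 227 is true
  recipient EORI number provided: yes → true
  declared value ≤ 9034 USD: 35659 ≤ 9034 is false
Combine:
[1.1] true AND false = false
[1.2] false → true (antecedent false ⇒ implication holds) = true
[1.3] false OR true OR true = true
[1] false AND true AND true = false
[2.1.3.1.1] true AND true = true
[2.1.3.1] NOT true = false
[2.1.3] NOT false = true
[2.1] true AND true AND true = true
[2.2.1.1.1] false OR true = true
[2.2.1.1] NOT true = false
[2.2.1.2] true → false = false
[2.2.1] false AND false = false
[2.2] NOT false = true
[2] true AND true = true
[root] false AND true = false
Overall: false → blocked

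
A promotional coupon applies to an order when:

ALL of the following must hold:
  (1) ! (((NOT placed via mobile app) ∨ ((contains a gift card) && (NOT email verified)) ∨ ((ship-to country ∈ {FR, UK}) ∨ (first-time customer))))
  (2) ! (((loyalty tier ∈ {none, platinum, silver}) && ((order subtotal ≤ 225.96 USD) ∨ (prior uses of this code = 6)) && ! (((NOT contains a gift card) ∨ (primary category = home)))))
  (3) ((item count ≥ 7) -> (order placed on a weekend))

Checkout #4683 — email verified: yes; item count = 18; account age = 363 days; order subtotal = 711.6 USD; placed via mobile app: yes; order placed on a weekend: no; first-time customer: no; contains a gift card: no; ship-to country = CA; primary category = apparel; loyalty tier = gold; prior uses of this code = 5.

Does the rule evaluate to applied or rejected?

Rejected

Atomic conditions:
  NOT placed via mobile app: yes → false
  contains a gift card: no → false
  NOT email verified: yes → false
  ship-to country ∈ {FR, UK}: CA is not in the set → false
  first-time customer: no → false
  loyalty tier ∈ {none, platinum, silver}: gold is not in the set → false
  order subtotal ≤ 225.96 USD: 711.6 ≤ 225.96 is false
  prior uses of this code = 6: 5 == 6 is false
  NOT contains a gift card: no → true
  primary category = home: apparel == home is false
  item count ≥ 7: 18 ≥ 7 is true
  order placed on a weekend: no → false
Combine:
[1.1.2] false AND false = false
[1.1.3] false OR false = false
[1.1] false OR false OR false = false
[1] NOT false = true
[2.1.2] false OR false = false
[2.1.3.1] true OR false = true
[2.1.3] NOT true = false
[2.1] false AND false AND false = false
[2] NOT false = true
[3] true → false = false
[root] true AND true AND false = false
Overall: false → rejected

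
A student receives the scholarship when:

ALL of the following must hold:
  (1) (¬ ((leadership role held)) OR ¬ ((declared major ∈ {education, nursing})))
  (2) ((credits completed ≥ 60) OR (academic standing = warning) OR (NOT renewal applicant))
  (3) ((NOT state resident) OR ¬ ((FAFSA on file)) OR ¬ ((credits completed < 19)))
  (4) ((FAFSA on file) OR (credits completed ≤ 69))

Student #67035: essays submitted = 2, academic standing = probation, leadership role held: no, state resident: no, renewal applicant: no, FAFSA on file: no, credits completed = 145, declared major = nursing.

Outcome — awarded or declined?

Atomic conditions:
  leadership role held: no → false
  declared major ∈ {education, nursing}: nursing is in the set → true
  credits completed ≥ 60: 145 ≥ 60 is true
  academic standing = warning: probation == warning is false
  NOT renewal applicant: no → true
  NOT state resident: no → true
  FAFSA on file: no → false
  credits completed < 19: 145 < 19 is false
  credits completed ≤ 69: 145 ≤ 69 is false
Combine:
[1.1] NOT false = true
[1.2] NOT true = false
[1] true OR false = true
[2] true OR false OR true = true
[3.2] NOT false = true
[3.3] NOT false = true
[3] true OR true OR true = true
[4] false OR false = false
[root] true AND true AND true AND false = false
Overall: false → declined

Declined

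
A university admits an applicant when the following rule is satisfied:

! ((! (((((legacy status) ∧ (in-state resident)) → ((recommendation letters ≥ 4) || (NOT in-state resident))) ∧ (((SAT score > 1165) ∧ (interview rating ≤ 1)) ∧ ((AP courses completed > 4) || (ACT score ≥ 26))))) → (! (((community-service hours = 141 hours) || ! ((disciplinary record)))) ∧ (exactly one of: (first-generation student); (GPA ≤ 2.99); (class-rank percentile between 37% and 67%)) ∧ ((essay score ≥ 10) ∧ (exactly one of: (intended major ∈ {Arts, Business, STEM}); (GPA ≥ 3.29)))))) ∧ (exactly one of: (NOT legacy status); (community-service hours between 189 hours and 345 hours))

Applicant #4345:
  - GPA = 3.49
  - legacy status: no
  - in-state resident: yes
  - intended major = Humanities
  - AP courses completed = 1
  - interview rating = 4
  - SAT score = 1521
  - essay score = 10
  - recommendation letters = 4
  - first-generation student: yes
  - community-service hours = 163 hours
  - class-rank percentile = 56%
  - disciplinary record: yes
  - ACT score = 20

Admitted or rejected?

Admitted

Atomic conditions:
  legacy status: no → false
  in-state resident: yes → true
  recommendation letters ≥ 4: 4 ≥ 4 is true
  NOT in-state resident: yes → false
  SAT score > 1165: 1521 > 1165 is true
  interview rating ≤ 1: 4 ≤ 1 is false
  AP courses completed > 4: 1 > 4 is false
  ACT score ≥ 26: 20 ≥ 26 is false
  community-service hours = 141 hours: 163 == 141 is false
  disciplinary record: yes → true
  first-generation student: yes → true
  GPA ≤ 2.99: 3.49 ≤ 2.99 is false
  class-rank percentile between 37% and 67%: 56 in [37, 67] is true
  essay score ≥ 10: 10 ≥ 10 is true
  intended major ∈ {Arts, Business, STEM}: Humanities is not in the set → false
  GPA ≥ 3.29: 3.49 ≥ 3.29 is true
  NOT legacy status: no → true
  community-service hours between 189 hours and 345 hours: 163 in [189, 345] is false
Combine:
[1.1.1.1.1.1] false AND true = false
[1.1.1.1.1.2] true OR false = true
[1.1.1.1.1] false → true (antecedent false ⇒ implication holds) = true
[1.1.1.1.2.1] true AND false = false
[1.1.1.1.2.2] false OR false = false
[1.1.1.1.2] false AND false = false
[1.1.1.1] true AND false = false
[1.1.1] NOT false = true
[1.1.2.1.1.2] NOT true = false
[1.1.2.1.1] false OR false = false
[1.1.2.1] NOT false = true
[1.1.2.2] exactly-one(true, false, true) = false
[1.1.2.3.2] exactly-one(false, true) = true
[1.1.2.3] true AND true = true
[1.1.2] true AND false AND true = false
[1.1] true → false = false
[1] NOT false = true
[2] exactly-one(true, false) = true
[root] true AND true = true
Overall: true → admitted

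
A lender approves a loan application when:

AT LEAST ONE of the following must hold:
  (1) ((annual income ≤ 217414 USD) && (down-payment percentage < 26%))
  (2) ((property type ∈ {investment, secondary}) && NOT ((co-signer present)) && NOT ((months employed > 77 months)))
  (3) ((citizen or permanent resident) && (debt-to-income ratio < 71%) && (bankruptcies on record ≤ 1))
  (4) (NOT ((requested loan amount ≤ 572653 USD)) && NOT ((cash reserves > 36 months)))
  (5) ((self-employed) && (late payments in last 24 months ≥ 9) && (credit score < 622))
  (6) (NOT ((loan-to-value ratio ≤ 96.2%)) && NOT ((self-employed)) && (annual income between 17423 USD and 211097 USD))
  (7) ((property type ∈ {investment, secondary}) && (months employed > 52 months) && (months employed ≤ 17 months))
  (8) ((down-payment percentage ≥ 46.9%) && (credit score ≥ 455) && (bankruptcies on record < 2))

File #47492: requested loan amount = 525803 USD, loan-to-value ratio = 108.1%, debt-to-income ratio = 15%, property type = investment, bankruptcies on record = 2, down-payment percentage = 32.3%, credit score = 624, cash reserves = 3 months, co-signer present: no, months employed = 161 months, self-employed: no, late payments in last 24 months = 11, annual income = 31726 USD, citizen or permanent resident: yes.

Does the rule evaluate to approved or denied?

Approved

Atomic conditions:
  annual income ≤ 217414 USD: 31726 ≤ 217414 is true
  down-payment percentage < 26%: 32.3 < 26 is false
  property type ∈ {investment, secondary}: investment is in the set → true
  co-signer present: no → false
  months employed > 77 months: 161 > 77 is true
  citizen or permanent resident: yes → true
  debt-to-income ratio < 71%: 15 < 71 is true
  bankruptcies on record ≤ 1: 2 ≤ 1 is false
  requested loan amount ≤ 572653 USD: 525803 ≤ 572653 is true
  cash reserves > 36 months: 3 > 36 is false
  self-employed: no → false
  late payments in last 24 months ≥ 9: 11 ≥ 9 is true
  credit score < 622: 624 < 622 is false
  loan-to-value ratio ≤ 96.2%: 108.1 ≤ 96.2 is false
  annual income between 17423 USD and 211097 USD: 31726 in [17423, 211097] is true
  months employed > 52 months: 161 > 52 is true
  months employed ≤ 17 months: 161 ≤ 17 is false
  down-payment percentage ≥ 46.9%: 32.3 ≥ 46.9 is false
  credit score ≥ 455: 624 ≥ 455 is true
  bankruptcies on record < 2: 2 < 2 is false
Combine:
[1] true AND false = false
[2.2] NOT false = true
[2.3] NOT true = false
[2] true AND true AND false = false
[3] true AND true AND false = false
[4.1] NOT true = false
[4.2] NOT false = true
[4] false AND true = false
[5] false AND true AND false = false
[6.1] NOT false = true
[6.2] NOT false = true
[6] true AND true AND true = true
[7] true AND true AND false = false
[8] false AND true AND false = false
[root] false OR false OR false OR false OR false OR true OR false OR false = true
Overall: true → approved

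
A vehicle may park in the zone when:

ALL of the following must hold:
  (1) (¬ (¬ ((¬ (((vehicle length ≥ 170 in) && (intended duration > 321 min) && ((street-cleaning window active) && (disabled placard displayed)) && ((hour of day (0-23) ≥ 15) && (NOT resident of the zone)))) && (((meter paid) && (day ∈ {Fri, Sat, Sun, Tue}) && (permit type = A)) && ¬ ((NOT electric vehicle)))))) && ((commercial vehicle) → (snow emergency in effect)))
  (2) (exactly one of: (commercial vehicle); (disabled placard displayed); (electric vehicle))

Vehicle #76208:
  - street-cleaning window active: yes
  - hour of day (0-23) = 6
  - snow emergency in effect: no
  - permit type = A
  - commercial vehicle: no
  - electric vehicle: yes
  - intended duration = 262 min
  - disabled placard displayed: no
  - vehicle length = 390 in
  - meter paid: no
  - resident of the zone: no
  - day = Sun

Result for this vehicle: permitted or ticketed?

Atomic conditions:
  vehicle length ≥ 170 in: 390 ≥ 170 is true
  intended duration > 321 min: 262 > 321 is false
  street-cleaning window active: yes → true
  disabled placard displayed: no → false
  hour of day (0-23) ≥ 15: 6 ≥ 15 is false
  NOT resident of the zone: no → true
  meter paid: no → false
  day ∈ {Fri, Sat, Sun, Tue}: Sun is in the set → true
  permit type = A: A == A is true
  NOT electric vehicle: yes → false
  commercial vehicle: no → false
  snow emergency in effect: no → false
  electric vehicle: yes → true
Combine:
[1.1.1.1.1.1.3] true AND false = false
[1.1.1.1.1.1.4] false AND true = false
[1.1.1.1.1.1] true AND false AND false AND false = false
[1.1.1.1.1] NOT false = true
[1.1.1.1.2.1] false AND true AND true = false
[1.1.1.1.2.2] NOT false = true
[1.1.1.1.2] false AND true = false
[1.1.1.1] true AND false = false
[1.1.1] NOT false = true
[1.1] NOT true = false
[1.2] false → false (antecedent false ⇒ implication holds) = true
[1] false AND true = false
[2] exactly-one(false, false, true) = true
[root] false AND true = false
Overall: false → ticketed

Ticketed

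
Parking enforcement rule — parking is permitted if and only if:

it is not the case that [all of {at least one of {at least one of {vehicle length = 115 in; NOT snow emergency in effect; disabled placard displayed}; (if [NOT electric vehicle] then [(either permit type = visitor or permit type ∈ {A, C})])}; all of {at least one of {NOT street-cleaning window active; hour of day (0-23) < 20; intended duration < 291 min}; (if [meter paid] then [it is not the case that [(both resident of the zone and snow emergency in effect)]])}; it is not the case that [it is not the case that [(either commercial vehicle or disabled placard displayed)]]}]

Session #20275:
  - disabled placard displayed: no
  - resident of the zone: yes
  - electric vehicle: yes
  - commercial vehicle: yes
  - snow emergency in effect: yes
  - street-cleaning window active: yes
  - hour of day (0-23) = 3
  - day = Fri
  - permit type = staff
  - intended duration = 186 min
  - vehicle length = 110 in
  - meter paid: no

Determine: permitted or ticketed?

Ticketed

Atomic conditions:
  vehicle length = 115 in: 110 == 115 is false
  NOT snow emergency in effect: yes → false
  disabled placard displayed: no → false
  NOT electric vehicle: yes → false
  permit type = visitor: staff == visitor is false
  permit type ∈ {A, C}: staff is not in the set → false
  NOT street-cleaning window active: yes → false
  hour of day (0-23) < 20: 3 < 20 is true
  intended duration < 291 min: 186 < 291 is true
  meter paid: no → false
  resident of the zone: yes → true
  snow emergency in effect: yes → true
  commercial vehicle: yes → true
Combine:
[1.1.1] false OR false OR false = false
[1.1.2.2] false OR false = false
[1.1.2] false → false (antecedent false ⇒ implication holds) = true
[1.1] false OR true = true
[1.2.1] false OR true OR true = true
[1.2.2.2.1] true AND true = true
[1.2.2.2] NOT true = false
[1.2.2] false → false (antecedent false ⇒ implication holds) = true
[1.2] true AND true = true
[1.3.1.1] true OR false = true
[1.3.1] NOT true = false
[1.3] NOT false = true
[1] true AND true AND true = true
[root] NOT true = false
Overall: false → ticketed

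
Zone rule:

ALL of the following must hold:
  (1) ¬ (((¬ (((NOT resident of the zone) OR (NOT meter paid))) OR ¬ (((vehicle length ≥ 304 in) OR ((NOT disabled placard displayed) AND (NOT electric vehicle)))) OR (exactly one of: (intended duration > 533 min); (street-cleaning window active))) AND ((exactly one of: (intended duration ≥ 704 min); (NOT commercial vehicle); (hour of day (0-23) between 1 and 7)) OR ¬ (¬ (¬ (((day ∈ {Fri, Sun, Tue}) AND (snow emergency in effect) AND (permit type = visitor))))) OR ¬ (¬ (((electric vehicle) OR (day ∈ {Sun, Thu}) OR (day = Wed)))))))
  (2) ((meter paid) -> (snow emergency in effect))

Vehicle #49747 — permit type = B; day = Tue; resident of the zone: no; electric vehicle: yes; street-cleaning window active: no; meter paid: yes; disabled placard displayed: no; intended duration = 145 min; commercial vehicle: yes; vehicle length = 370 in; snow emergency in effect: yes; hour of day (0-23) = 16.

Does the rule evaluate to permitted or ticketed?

Atomic conditions:
  NOT resident of the zone: no → true
  NOT meter paid: yes → false
  vehicle length ≥ 304 in: 370 ≥ 304 is true
  NOT disabled placard displayed: no → true
  NOT electric vehicle: yes → false
  intended duration > 533 min: 145 > 533 is false
  street-cleaning window active: no → false
  intended duration ≥ 704 min: 145 ≥ 704 is false
  NOT commercial vehicle: yes → false
  hour of day (0-23) between 1 and 7: 16 in [1, 7] is false
  day ∈ {Fri, Sun, Tue}: Tue is in the set → true
  snow emergency in effect: yes → true
  permit type = visitor: B == visitor is false
  electric vehicle: yes → true
  day ∈ {Sun, Thu}: Tue is not in the set → false
  day = Wed: Tue == Wed is false
  meter paid: yes → true
Combine:
[1.1.1.1.1] true OR false = true
[1.1.1.1] NOT true = false
[1.1.1.2.1.2] true AND false = false
[1.1.1.2.1] true OR false = true
[1.1.1.2] NOT true = false
[1.1.1.3] exactly-one(false, false) = false
[1.1.1] false OR false OR false = false
[1.1.2.1] exactly-one(false, false, false) = false
[1.1.2.2.1.1.1] true AND true AND false = false
[1.1.2.2.1.1] NOT false = true
[1.1.2.2.1] NOT true = false
[1.1.2.2] NOT false = true
[1.1.2.3.1.1] true OR false OR false = true
[1.1.2.3.1] NOT true = false
[1.1.2.3] NOT false = true
[1.1.2] false OR true OR true = true
[1.1] false AND true = false
[1] NOT false = true
[2] true → true = true
[root] true AND true = true
Overall: true → permitted

Permitted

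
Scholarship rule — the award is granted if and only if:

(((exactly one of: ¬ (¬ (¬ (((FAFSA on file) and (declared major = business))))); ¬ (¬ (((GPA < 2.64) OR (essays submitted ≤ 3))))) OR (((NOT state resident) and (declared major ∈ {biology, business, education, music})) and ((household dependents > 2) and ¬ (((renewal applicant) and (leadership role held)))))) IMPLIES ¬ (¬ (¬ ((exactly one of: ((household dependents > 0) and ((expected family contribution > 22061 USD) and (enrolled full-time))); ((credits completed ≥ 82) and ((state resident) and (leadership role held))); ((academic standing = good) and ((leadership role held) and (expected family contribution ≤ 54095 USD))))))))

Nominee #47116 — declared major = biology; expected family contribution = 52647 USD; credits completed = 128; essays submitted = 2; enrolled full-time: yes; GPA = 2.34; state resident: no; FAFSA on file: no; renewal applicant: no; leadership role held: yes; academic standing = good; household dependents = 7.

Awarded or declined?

Atomic conditions:
  FAFSA on file: no → false
  declared major = business: biology == business is false
  GPA < 2.64: 2.34 < 2.64 is true
  essays submitted ≤ 3: 2 ≤ 3 is true
  NOT state resident: no → true
  declared major ∈ {biology, business, education, music}: biology is in the set → true
  household dependents > 2: 7 > 2 is true
  renewal applicant: no → false
  leadership role held: yes → true
  household dependents > 0: 7 > 0 is true
  expected family contribution > 22061 USD: 52647 > 22061 is true
  enrolled full-time: yes → true
  credits completed ≥ 82: 128 ≥ 82 is true
  state resident: no → false
  academic standing = good: good == good is true
  expected family contribution ≤ 54095 USD: 52647 ≤ 54095 is true
Combine:
[1.1.1.1.1.1] false AND false = false
[1.1.1.1.1] NOT false = true
[1.1.1.1] NOT true = false
[1.1.1] NOT false = true
[1.1.2.1.1] true OR true = true
[1.1.2.1] NOT true = false
[1.1.2] NOT false = true
[1.1] exactly-one(true, true) = false
[1.2.1] true AND true = true
[1.2.2.2.1] false AND true = false
[1.2.2.2] NOT false = true
[1.2.2] true AND true = true
[1.2] true AND true = true
[1] false OR true = true
[2.1.1.1.1.2] true AND true = true
[2.1.1.1.1] true AND true = true
[2.1.1.1.2.2] false AND true = false
[2.1.1.1.2] true AND false = false
[2.1.1.1.3.2] true AND true = true
[2.1.1.1.3] true AND true = true
[2.1.1.1] exactly-one(true, false, true) = false
[2.1.1] NOT false = true
[2.1] NOT true = false
[2] NOT false = true
[root] true → true = true
Overall: true → awarded

Awarded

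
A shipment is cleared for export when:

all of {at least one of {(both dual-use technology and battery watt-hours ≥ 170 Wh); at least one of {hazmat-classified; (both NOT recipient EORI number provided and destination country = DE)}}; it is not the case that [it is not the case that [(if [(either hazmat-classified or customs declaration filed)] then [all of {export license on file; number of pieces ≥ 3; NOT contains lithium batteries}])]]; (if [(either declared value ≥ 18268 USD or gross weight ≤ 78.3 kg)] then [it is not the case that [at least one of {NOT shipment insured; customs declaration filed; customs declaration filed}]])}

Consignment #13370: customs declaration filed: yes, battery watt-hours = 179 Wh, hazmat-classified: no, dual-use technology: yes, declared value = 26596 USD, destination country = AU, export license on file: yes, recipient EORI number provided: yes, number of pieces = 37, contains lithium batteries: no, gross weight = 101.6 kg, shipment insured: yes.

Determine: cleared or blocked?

Blocked

Atomic conditions:
  dual-use technology: yes → true
  battery watt-hours ≥ 170 Wh: 179 ≥ 170 is true
  hazmat-classified: no → false
  NOT recipient EORI number provided: yes → false
  destination country = DE: AU == DE is false
  customs declaration filed: yes → true
  export license on file: yes → true
  number of pieces ≥ 3: 37 ≥ 3 is true
  NOT contains lithium batteries: no → true
  declared value ≥ 18268 USD: 26596 ≥ 18268 is true
  gross weight ≤ 78.3 kg: 101.6 ≤ 78.3 is false
  NOT shipment insured: yes → false
Combine:
[1.1] true AND true = true
[1.2.2] false AND false = false
[1.2] false OR false = false
[1] true OR false = true
[2.1.1.1] false OR true = true
[2.1.1.2] true AND true AND true = true
[2.1.1] true → true = true
[2.1] NOT true = false
[2] NOT false = true
[3.1] true OR false = true
[3.2.1] false OR true OR true = true
[3.2] NOT true = false
[3] true → false = false
[root] true AND true AND false = false
Overall: false → blocked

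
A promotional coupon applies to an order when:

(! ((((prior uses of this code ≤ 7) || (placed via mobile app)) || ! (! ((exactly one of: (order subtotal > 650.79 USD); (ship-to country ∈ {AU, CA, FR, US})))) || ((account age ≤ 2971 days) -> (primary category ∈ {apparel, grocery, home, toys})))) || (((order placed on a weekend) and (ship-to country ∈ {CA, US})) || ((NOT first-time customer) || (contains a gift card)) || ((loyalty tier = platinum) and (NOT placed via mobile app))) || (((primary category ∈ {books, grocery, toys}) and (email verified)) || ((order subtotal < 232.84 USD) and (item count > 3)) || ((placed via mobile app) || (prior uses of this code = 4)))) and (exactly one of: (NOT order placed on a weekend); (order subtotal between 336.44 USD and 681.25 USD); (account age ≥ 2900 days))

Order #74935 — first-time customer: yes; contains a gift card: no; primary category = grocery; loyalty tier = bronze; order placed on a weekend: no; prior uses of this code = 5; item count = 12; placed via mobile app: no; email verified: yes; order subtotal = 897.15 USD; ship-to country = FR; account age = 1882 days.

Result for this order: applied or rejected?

Applied

Atomic conditions:
  prior uses of this code ≤ 7: 5 ≤ 7 is true
  placed via mobile app: no → false
  order subtotal > 650.79 USD: 897.15 > 650.79 is true
  ship-to country ∈ {AU, CA, FR, US}: FR is in the set → true
  account age ≤ 2971 days: 1882 ≤ 2971 is true
  primary category ∈ {apparel, grocery, home, toys}: grocery is in the set → true
  order placed on a weekend: no → false
  ship-to country ∈ {CA, US}: FR is not in the set → false
  NOT first-time customer: yes → false
  contains a gift card: no → false
  loyalty tier = platinum: bronze == platinum is false
  NOT placed via mobile app: no → true
  primary category ∈ {books, grocery, toys}: grocery is in the set → true
  email verified: yes → true
  order subtotal < 232.84 USD: 897.15 < 232.84 is false
  item count > 3: 12 > 3 is true
  prior uses of this code = 4: 5 == 4 is false
  NOT order placed on a weekend: no → true
  order subtotal between 336.44 USD and 681.25 USD: 897.15 in [336.44, 681.25] is false
  account age ≥ 2900 days: 1882 ≥ 2900 is false
Combine:
[1.1.1.1] true OR false = true
[1.1.1.2.1.1] exactly-one(true, true) = false
[1.1.1.2.1] NOT false = true
[1.1.1.2] NOT true = false
[1.1.1.3] true → true = true
[1.1.1] true OR false OR true = true
[1.1] NOT true = false
[1.2.1] false AND false = false
[1.2.2] false OR false = false
[1.2.3] false AND true = false
[1.2] false OR false OR false = false
[1.3.1] true AND true = true
[1.3.2] false AND true = false
[1.3.3] false OR false = false
[1.3] true OR false OR false = true
[1] false OR false OR true = true
[2] exactly-one(true, false, false) = true
[root] true AND true = true
Overall: true → applied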